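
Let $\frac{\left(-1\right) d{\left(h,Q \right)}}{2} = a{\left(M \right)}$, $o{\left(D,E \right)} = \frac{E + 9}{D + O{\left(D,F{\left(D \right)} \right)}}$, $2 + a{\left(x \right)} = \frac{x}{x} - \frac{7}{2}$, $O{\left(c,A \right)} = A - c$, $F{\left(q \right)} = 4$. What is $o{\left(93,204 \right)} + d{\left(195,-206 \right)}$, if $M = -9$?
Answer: $\frac{249}{4} \approx 62.25$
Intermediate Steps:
$a{\left(x \right)} = - \frac{9}{2}$ ($a{\left(x \right)} = -2 + \left(\frac{x}{x} - \frac{7}{2}\right) = -2 + \left(1 - \frac{7}{2}\right) = -2 - \frac{5}{2} = - \frac{9}{2}$)
$o{\left(D,E \right)} = \frac{9}{4} + \frac{E}{4}$ ($o{\left(D,E \right)} = \frac{E + 9}{D - \left(-4 + D\right)} = \frac{9 + E}{4} = \left(9 + E\right) \frac{1}{4} = \frac{9}{4} + \frac{E}{4}$)
$d{\left(h,Q \right)} = 9$ ($d{\left(h,Q \right)} = \left(-2\right) \left(- \frac{9}{2}\right) = 9$)
$o{\left(93,204 \right)} + d{\left(195,-206 \right)} = \left(\frac{9}{4} + \frac{1}{4} \cdot 204\right) + 9 = \left(\frac{9}{4} + 51\right) + 9 = \frac{213}{4} + 9 = \frac{249}{4}$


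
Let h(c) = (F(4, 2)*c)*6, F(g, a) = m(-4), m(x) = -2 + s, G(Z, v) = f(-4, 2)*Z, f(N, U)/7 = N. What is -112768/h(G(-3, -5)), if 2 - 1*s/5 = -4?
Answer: -3524/441 ≈ -7.9909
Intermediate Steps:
s = 30 (s = 10 - 5*(-4) = 10 + 20 = 30)
f(N, U) = 7*N
G(Z, v) = -28*Z (G(Z, v) = (7*(-4))*Z = -28*Z)
m(x) = 28 (m(x) = -2 + 30 = 28)
F(g, a) = 28
h(c) = 168*c (h(c) = (28*c)*6 = 168*c)
-112768/h(G(-3, -5)) = -112768/(168*(-28*(-3))) = -112768/(168*84) = -112768/14112 = -881*4/441 = -3524/441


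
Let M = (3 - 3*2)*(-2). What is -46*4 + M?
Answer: -178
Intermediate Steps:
M = 6 (M = (3 - 6)*(-2) = -3*(-2) = 6)
-46*4 + M = -46*4 + 6 = -184 + 6 = -178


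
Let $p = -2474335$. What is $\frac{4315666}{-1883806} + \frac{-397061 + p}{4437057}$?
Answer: $- \frac{4093001508023}{1393092433157} \approx -2.9381$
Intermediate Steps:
$\frac{4315666}{-1883806} + \frac{-397061 + p}{4437057} = \frac{4315666}{-1883806} + \frac{-397061 - 2474335}{4437057} = 4315666 \left(- \frac{1}{1883806}\right) - \frac{957132}{1479019} = - \frac{2157833}{941903} - \frac{957132}{1479019} = - \frac{4093001508023}{1393092433157}$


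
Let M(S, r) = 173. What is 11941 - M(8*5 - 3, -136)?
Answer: 11768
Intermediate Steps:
11941 - M(8*5 - 3, -136) = 11941 - 1*173 = 11941 - 173 = 11768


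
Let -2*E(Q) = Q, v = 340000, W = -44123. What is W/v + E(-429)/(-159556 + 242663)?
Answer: -3594000161/28256380000 ≈ -0.12719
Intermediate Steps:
E(Q) = -Q/2
W/v + E(-429)/(-159556 + 242663) = -44123/340000 + (-½*(-429))/(-159556 + 242663) = -44123*1/340000 + (429/2)/83107 = -44123/340000 + (429/2)*(1/83107) = -44123/340000 + 429/166214 = -3594000161/28256380000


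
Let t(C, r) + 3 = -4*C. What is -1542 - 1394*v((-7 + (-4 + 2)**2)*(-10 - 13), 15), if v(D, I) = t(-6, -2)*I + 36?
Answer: -490836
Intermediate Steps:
t(C, r) = -3 - 4*C
v(D, I) = 36 + 21*I (v(D, I) = (-3 - 4*(-6))*I + 36 = (-3 + 24)*I + 36 = 21*I + 36 = 36 + 21*I)
-1542 - 1394*v((-7 + (-4 + 2)**2)*(-10 - 13), 15) = -1542 - 1394*(36 + 21*15) = -1542 - 1394*(36 + 315) = -1542 - 1394*351 = -1542 - 489294 = -490836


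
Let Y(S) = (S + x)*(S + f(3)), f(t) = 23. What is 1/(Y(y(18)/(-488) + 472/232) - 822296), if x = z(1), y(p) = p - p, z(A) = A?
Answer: -841/691487048 ≈ -1.2162e-6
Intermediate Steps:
y(p) = 0
x = 1
Y(S) = (1 + S)*(23 + S) (Y(S) = (S + 1)*(S + 23) = (1 + S)*(23 + S))
1/(Y(y(18)/(-488) + 472/232) - 822296) = 1/((23 + (0/(-488) + 472/232)² + 24*(0/(-488) + 472/232)) - 822296) = 1/((23 + (0*(-1/488) + 472*(1/232))² + 24*(0*(-1/488) + 472*(1/232))) - 822296) = 1/((23 + (0 + 59/29)² + 24*(0 + 59/29)) - 822296) = 1/((23 + (59/29)² + 24*(59/29)) - 822296) = 1/((23 + 3481/841 + 1416/29) - 822296) = 1/(63888/841 - 822296) = 1/(-691487048/841) = -841/691487048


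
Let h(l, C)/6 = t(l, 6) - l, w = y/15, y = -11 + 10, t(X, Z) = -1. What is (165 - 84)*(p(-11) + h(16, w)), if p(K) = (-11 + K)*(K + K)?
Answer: 30942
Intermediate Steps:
y = -1
w = -1/15 ≈ -0.066667
p(K) = 2*K*(-11 + K) (p(K) = (-11 + K)*(2*K) = 2*K*(-11 + K))
h(l, C) = -6 - 6*l (h(l, C) = 6*(-1 - l) = -6 - 6*l)
(165 - 84)*(p(-11) + h(16, w)) = (165 - 84)*(2*(-11)*(-11 - 11) + (-6 - 6*16)) = 81*(2*(-11)*(-22) + (-6 - 96)) = 81*(484 - 102) = 81*382 = 30942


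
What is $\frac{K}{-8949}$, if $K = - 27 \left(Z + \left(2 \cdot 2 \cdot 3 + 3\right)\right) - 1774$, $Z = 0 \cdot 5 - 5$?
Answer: $\frac{2044}{8949} \approx 0.22841$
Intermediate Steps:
$Z = -5$ ($Z = 0 - 5 = -5$)
$K = -2044$ ($K = - 27 \left(-5 + \left(2 \cdot 2 \cdot 3 + 3\right)\right) - 1774 = - 27 \left(-5 + \left(4 \cdot 3 + 3\right)\right) - 1774 = - 27 \left(-5 + \left(12 + 3\right)\right) - 1774 = - 27 \left(-5 + 15\right) - 1774 = \left(-27\right) 10 - 1774 = -270 - 1774 = -2044$)
$\frac{K}{-8949} = - \frac{2044}{-8949} = \left(-2044\right) \left(- \frac{1}{8949}\right) = \frac{2044}{8949}$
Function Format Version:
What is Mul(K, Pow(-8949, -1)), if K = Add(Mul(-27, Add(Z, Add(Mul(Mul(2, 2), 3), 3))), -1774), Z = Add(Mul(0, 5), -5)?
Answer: Rational(2044, 8949) ≈ 0.22841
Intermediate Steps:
Z = -5 (Z = Add(0, -5) = -5)
K = -2044 (K = Add(Mul(-27, Add(-5, Add(Mul(Mul(2, 2), 3), 3))), -1774) = Add(Mul(-27, Add(-5, Add(Mul(4, 3), 3))), -1774) = Add(Mul(-27, Add(-5, Add(12, 3))), -1774) = Add(Mul(-27, Add(-5, 15)), -1774) = Add(Mul(-27, 10), -1774) = Add(-270, -1774) = -2044)
Mul(K, Pow(-8949, -1)) = Mul(-2044, Pow(-8949, -1)) = Mul(-2044, Rational(-1, 8949)) = Rational(2044, 8949)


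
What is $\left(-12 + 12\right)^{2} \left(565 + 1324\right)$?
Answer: $0$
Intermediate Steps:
$\left(-12 + 12\right)^{2} \left(565 + 1324\right) = 0^{2} \cdot 1889 = 0 \cdot 1889 = 0$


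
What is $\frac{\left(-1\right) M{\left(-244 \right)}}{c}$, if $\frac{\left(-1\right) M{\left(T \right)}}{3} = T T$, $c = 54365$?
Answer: $\frac{178608}{54365} \approx 3.2853$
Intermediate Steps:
$M{\left(T \right)} = - 3 T^{2}$ ($M{\left(T \right)} = - 3 T T = - 3 T^{2}$)
$\frac{\left(-1\right) M{\left(-244 \right)}}{c} = \frac{\left(-1\right) \left(- 3 \left(-244\right)^{2}\right)}{54365} = - \left(-3\right) 59536 \cdot \frac{1}{54365} = \left(-1\right) \left(-178608\right) \frac{1}{54365} = 178608 \cdot \frac{1}{54365} = \frac{178608}{54365}$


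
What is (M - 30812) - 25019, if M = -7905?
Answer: -63736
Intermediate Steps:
(M - 30812) - 25019 = (-7905 - 30812) - 25019 = -38717 - 25019 = -63736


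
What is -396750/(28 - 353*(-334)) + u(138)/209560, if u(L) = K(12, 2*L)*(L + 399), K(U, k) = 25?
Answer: -543731465/164756072 ≈ -3.3002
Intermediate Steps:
u(L) = 9975 + 25*L (u(L) = 25*(L + 399) = 25*(399 + L) = 9975 + 25*L)
-396750/(28 - 353*(-334)) + u(138)/209560 = -396750/(28 - 353*(-334)) + (9975 + 25*138)/209560 = -396750/(28 + 117902) + (9975 + 3450)*(1/209560) = -396750/117930 + 13425*(1/209560) = -396750*1/117930 + 2685/41912 = -13225/3931 + 2685/41912 = -543731465/164756072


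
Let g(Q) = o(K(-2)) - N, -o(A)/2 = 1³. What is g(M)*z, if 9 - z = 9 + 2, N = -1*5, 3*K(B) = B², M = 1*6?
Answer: -6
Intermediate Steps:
M = 6
K(B) = B²/3
N = -5
o(A) = -2 (o(A) = -2*1³ = -2*1 = -2)
z = -2 (z = 9 - (9 + 2) = 9 - 1*11 = 9 - 11 = -2)
g(Q) = 3 (g(Q) = -2 - 1*(-5) = -2 + 5 = 3)
g(M)*z = 3*(-2) = -6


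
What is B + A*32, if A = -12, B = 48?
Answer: -336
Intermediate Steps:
B + A*32 = 48 - 12*32 = 48 - 384 = -336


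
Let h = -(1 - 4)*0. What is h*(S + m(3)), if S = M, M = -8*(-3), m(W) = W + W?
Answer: 0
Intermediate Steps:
m(W) = 2*W
M = 24
S = 24
h = 0 (h = -(-3)*0 = -1*0 = 0)
h*(S + m(3)) = 0*(24 + 2*3) = 0*(24 + 6) = 0*30 = 0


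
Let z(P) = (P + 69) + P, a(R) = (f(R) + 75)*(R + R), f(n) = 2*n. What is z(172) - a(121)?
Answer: -76301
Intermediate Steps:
a(R) = 2*R*(75 + 2*R) (a(R) = (2*R + 75)*(R + R) = (75 + 2*R)*(2*R) = 2*R*(75 + 2*R))
z(P) = 69 + 2*P (z(P) = (69 + P) + P = 69 + 2*P)
z(172) - a(121) = (69 + 2*172) - 2*121*(75 + 2*121) = (69 + 344) - 2*121*(75 + 242) = 413 - 2*121*317 = 413 - 1*76714 = 413 - 76714 = -76301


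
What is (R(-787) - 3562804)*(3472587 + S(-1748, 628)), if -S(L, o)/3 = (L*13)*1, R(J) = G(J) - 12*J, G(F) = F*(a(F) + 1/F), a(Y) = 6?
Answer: -12598307323479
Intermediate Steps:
G(F) = F*(6 + 1/F)
R(J) = 1 - 6*J (R(J) = (1 + 6*J) - 12*J = 1 - 6*J)
S(L, o) = -39*L (S(L, o) = -3*L*13 = -3*13*L = -39*L)
(R(-787) - 3562804)*(3472587 + S(-1748, 628)) = ((1 - 6*(-787)) - 3562804)*(3472587 - 39*(-1748)) = ((1 + 4722) - 3562804)*(3472587 + 68172) = (4723 - 3562804)*3540759 = -3558081*3540759 = -12598307323479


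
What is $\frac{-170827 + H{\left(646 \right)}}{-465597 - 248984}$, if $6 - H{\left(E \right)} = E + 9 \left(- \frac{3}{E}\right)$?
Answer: $\frac{110767655}{461619326} \approx 0.23995$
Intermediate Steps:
$H{\left(E \right)} = 6 - E + \frac{27}{E}$ ($H{\left(E \right)} = 6 - \left(E + 9 \left(- \frac{3}{E}\right)\right) = 6 - \left(E - \frac{27}{E}\right) = 6 - E + \frac{27}{E}$)
$\frac{-170827 + H{\left(646 \right)}}{-465597 - 248984} = \frac{-170827 + \left(6 - 646 + \frac{27}{646}\right)}{-465597 - 248984} = \frac{-170827 + \left(6 - 646 + 27 \cdot \frac{1}{646}\right)}{-714581} = \left(-170827 + \left(6 - 646 + \frac{27}{646}\right)\right) \left(- \frac{1}{714581}\right) = \left(-170827 - \frac{413413}{646}\right) \left(- \frac{1}{714581}\right) = \left(- \frac{110767655}{646}\right) \left(- \frac{1}{714581}\right) = \frac{110767655}{461619326}$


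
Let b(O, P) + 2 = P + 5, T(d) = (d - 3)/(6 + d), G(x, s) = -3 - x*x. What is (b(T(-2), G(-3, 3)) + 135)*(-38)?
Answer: -4788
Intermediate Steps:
G(x, s) = -3 - x**2
T(d) = (-3 + d)/(6 + d)
b(O, P) = 3 + P (b(O, P) = -2 + (P + 5) = -2 + (5 + P) = 3 + P)
(b(T(-2), G(-3, 3)) + 135)*(-38) = ((3 + (-3 - 1*(-3)**2)) + 135)*(-38) = ((3 + (-3 - 1*9)) + 135)*(-38) = ((3 + (-3 - 9)) + 135)*(-38) = ((3 - 12) + 135)*(-38) = (-9 + 135)*(-38) = 126*(-38) = -4788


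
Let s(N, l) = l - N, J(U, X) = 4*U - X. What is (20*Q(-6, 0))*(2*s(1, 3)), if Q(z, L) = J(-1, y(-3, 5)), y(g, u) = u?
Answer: -720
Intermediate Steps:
J(U, X) = -X + 4*U
Q(z, L) = -9 (Q(z, L) = -1*5 + 4*(-1) = -5 - 4 = -9)
(20*Q(-6, 0))*(2*s(1, 3)) = (20*(-9))*(2*(3 - 1*1)) = -360*(3 - 1) = -360*2 = -180*4 = -720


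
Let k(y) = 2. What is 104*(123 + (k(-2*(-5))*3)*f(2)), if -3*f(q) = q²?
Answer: 11960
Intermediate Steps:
f(q) = -q²/3
104*(123 + (k(-2*(-5))*3)*f(2)) = 104*(123 + (2*3)*(-⅓*2²)) = 104*(123 + 6*(-⅓*4)) = 104*(123 + 6*(-4/3)) = 104*(123 - 8) = 104*115 = 11960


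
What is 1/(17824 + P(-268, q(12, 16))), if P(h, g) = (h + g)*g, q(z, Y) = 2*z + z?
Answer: 1/9472 ≈ 0.00010557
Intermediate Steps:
q(z, Y) = 3*z
P(h, g) = g*(g + h) (P(h, g) = (g + h)*g = g*(g + h))
1/(17824 + P(-268, q(12, 16))) = 1/(17824 + (3*12)*(3*12 - 268)) = 1/(17824 + 36*(36 - 268)) = 1/(17824 + 36*(-232)) = 1/(17824 - 8352) = 1/9472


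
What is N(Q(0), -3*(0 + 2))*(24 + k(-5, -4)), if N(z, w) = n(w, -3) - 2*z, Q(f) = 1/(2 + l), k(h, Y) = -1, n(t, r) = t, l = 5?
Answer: -1012/7 ≈ -144.57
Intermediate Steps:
Q(f) = ⅐ (Q(f) = 1/(2 + 5) = 1/7 = ⅐)
N(z, w) = w - 2*z
N(Q(0), -3*(0 + 2))*(24 + k(-5, -4)) = (-3*(0 + 2) - 2*⅐)*(24 - 1) = (-3*2 - 2/7)*23 = (-6 - 2/7)*23 = -44/7*23 = -1012/7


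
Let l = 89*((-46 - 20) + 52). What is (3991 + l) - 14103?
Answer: -11358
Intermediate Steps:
l = -1246 (l = 89*(-66 + 52) = 89*(-14) = -1246)
(3991 + l) - 14103 = (3991 - 1246) - 14103 = 2745 - 14103 = -11358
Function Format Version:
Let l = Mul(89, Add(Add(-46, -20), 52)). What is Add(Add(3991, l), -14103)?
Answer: -11358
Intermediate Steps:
l = -1246 (l = Mul(89, Add(-66, 52)) = Mul(89, -14) = -1246)
Add(Add(3991, l), -14103) = Add(Add(3991, -1246), -14103) = Add(2745, -14103) = -11358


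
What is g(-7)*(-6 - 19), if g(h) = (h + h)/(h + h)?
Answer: -25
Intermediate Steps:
g(h) = 1 (g(h) = (2*h)/((2*h)) = (2*h)*(1/(2*h)) = 1)
g(-7)*(-6 - 19) = 1*(-6 - 19) = 1*(-25) = -25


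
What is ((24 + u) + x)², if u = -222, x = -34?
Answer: 53824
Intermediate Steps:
((24 + u) + x)² = ((24 - 222) - 34)² = (-198 - 34)² = (-232)² = 53824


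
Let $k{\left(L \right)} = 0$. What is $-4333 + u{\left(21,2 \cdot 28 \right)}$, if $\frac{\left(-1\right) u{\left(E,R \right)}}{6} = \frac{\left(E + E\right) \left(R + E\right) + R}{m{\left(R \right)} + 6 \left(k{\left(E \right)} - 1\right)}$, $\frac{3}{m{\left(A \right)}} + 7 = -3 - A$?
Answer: $- \frac{20287}{19} \approx -1067.7$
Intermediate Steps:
$m{\left(A \right)} = \frac{3}{-10 - A}$ ($m{\left(A \right)} = \frac{3}{-7 - \left(3 + A\right)} = \frac{3}{-10 - A}$)
$u{\left(E,R \right)} = - \frac{6 \left(R + 2 E \left(E + R\right)\right)}{-6 - \frac{3}{10 + R}}$ ($u{\left(E,R \right)} = - 6 \frac{\left(E + E\right) \left(R + E\right) + R}{- \frac{3}{10 + R} + 6 \left(0 - 1\right)} = - 6 \frac{2 E \left(E + R\right) + R}{- \frac{3}{10 + R} + 6 \left(-1\right)} = - 6 \frac{2 E \left(E + R\right) + R}{- \frac{3}{10 + R} - 6} = - 6 \frac{R + 2 E \left(E + R\right)}{-6 - \frac{3}{10 + R}} = - \frac{6 \left(R + 2 E \left(E + R\right)\right)}{-6 - \frac{3}{10 + R}}$)
$-4333 + u{\left(21,2 \cdot 28 \right)} = -4333 + \frac{2 \left(10 + 2 \cdot 28\right) \left(2 \cdot 28 + 2 \cdot 21^{2} + 2 \cdot 21 \cdot 2 \cdot 28\right)}{21 + 2 \cdot 2 \cdot 28} = -4333 + \frac{2 \left(10 + 56\right) \left(56 + 2 \cdot 441 + 2 \cdot 21 \cdot 56\right)}{21 + 2 \cdot 56} = -4333 + 2 \frac{1}{21 + 112} \cdot 66 \left(56 + 882 + 2352\right) = -4333 + 2 \cdot \frac{1}{133} \cdot 66 \cdot 3290 = -4333 + \frac{62040}{19} = - \frac{20287}{19}$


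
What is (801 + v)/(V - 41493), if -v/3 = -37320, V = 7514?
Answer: -10251/3089 ≈ -3.3186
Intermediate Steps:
v = 111960 (v = -3*(-37320) = 111960)
(801 + v)/(V - 41493) = (801 + 111960)/(7514 - 41493) = 112761/(-33979) = 112761*(-1/33979) = -10251/3089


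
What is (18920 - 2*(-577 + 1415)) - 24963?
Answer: -7719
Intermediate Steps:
(18920 - 2*(-577 + 1415)) - 24963 = (18920 - 2*838) - 24963 = (18920 - 1676) - 24963 = 17244 - 24963 = -7719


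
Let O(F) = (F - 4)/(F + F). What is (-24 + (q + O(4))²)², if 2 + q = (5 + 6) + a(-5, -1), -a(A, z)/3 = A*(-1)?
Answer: 144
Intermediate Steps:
a(A, z) = 3*A (a(A, z) = -3*A*(-1) = -(-3)*A = 3*A)
q = -6 (q = -2 + ((5 + 6) + 3*(-5)) = -2 + (11 - 15) = -2 - 4 = -6)
O(F) = (-4 + F)/(2*F) (O(F) = (-4 + F)/((2*F)) = (-4 + F)*(1/(2*F)) = (-4 + F)/(2*F))
(-24 + (q + O(4))²)² = (-24 + (-6 + (½)*(-4 + 4)/4)²)² = (-24 + (-6 + (½)*(¼)*0)²)² = (-24 + (-6 + 0)²)² = (-24 + (-6)²)² = (-24 + 36)² = 12² = 144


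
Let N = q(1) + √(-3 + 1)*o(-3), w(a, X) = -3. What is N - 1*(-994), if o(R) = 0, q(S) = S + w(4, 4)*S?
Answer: 992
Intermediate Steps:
q(S) = -2*S (q(S) = S - 3*S = -2*S)
N = -2 (N = -2*1 + √(-3 + 1)*0 = -2 + √(-2)*0 = -2 + (I*√2)*0 = -2 + 0 = -2)
N - 1*(-994) = -2 - 1*(-994) = -2 + 994 = 992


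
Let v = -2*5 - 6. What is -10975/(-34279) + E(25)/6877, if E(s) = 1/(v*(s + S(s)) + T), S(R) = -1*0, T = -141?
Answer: 40831981296/127533545503 ≈ 0.32017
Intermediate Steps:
v = -16 (v = -10 - 6 = -16)
S(R) = 0
E(s) = 1/(-141 - 16*s) (E(s) = 1/(-16*(s + 0) - 141) = 1/(-16*s - 141) = 1/(-141 - 16*s))
-10975/(-34279) + E(25)/6877 = -10975/(-34279) + 1/(-141 - 16*25*6877) = -10975*(-1/34279) + (1/6877)/(-141 - 400) = 10975/34279 + (1/6877)/(-541) = 10975/34279 - 1/541*1/6877 = 10975/34279 - 1/3720457 = 40831981296/127533545503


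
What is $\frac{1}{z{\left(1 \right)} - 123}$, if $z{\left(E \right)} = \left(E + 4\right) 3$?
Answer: $- \frac{1}{108} \approx -0.0092593$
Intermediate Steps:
$z{\left(E \right)} = 12 + 3 E$ ($z{\left(E \right)} = \left(4 + E\right) 3 = 12 + 3 E$)
$\frac{1}{z{\left(1 \right)} - 123} = \frac{1}{\left(12 + 3 \cdot 1\right) - 123} = \frac{1}{\left(12 + 3\right) - 123} = \frac{1}{15 - 123} = \frac{1}{-108} = - \frac{1}{108}$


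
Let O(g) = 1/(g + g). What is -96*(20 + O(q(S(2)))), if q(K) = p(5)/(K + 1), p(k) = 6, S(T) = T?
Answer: -1944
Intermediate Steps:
q(K) = 6/(1 + K) (q(K) = 6/(K + 1) = 6/(1 + K))
O(g) = 1/(2*g)
-96*(20 + O(q(S(2)))) = -96*(20 + 1/(2*((6/(1 + 2))))) = -96*(20 + 1/(2*((6/3)))) = -96*(20 + 1/(2*((6*(⅓))))) = -96*(20 + (½)/2) = -96*(20 + (½)*(½)) = -96*(20 + ¼) = -96*81/4 = -1944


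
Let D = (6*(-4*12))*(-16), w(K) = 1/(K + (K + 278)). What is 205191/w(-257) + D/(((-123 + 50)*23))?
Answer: -81305707212/1679 ≈ -4.8425e+7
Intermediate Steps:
w(K) = 1/(278 + 2*K) (w(K) = 1/(K + (278 + K)) = 1/(278 + 2*K))
D = 4608 (D = (6*(-48))*(-16) = -288*(-16) = 4608)
205191/w(-257) + D/(((-123 + 50)*23)) = 205191/((1/(2*(139 - 257)))) + 4608/(((-123 + 50)*23)) = 205191/(((1/2)/(-118))) + 4608/((-73*23)) = 205191/(((1/2)*(-1/118))) + 4608/(-1679) = 205191/(-1/236) + 4608*(-1/1679) = 205191*(-236) - 4608/1679 = -48425076 - 4608/1679 = -81305707212/1679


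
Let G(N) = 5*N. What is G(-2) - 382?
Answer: -392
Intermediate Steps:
G(-2) - 382 = 5*(-2) - 382 = -10 - 382 = -392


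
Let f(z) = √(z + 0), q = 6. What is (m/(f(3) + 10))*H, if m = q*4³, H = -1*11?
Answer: -42240/97 + 4224*√3/97 ≈ -360.04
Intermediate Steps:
f(z) = √z
H = -11
m = 384 (m = 6*4³ = 6*64 = 384)
(m/(f(3) + 10))*H = (384/(√3 + 10))*(-11) = (384/(10 + √3))*(-11) = -4224/(10 + √3)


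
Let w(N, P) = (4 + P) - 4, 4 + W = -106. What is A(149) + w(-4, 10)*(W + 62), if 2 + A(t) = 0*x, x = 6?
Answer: -482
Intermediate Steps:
W = -110 (W = -4 - 106 = -110)
w(N, P) = P
A(t) = -2 (A(t) = -2 + 0*6 = -2 + 0 = -2)
A(149) + w(-4, 10)*(W + 62) = -2 + 10*(-110 + 62) = -2 + 10*(-48) = -2 - 480 = -482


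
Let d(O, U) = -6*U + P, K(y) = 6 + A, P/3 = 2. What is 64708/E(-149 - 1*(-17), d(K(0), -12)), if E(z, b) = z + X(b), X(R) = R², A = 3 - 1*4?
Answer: 16177/1488 ≈ 10.872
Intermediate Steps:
P = 6 (P = 3*2 = 6)
A = -1 (A = 3 - 4 = -1)
K(y) = 5 (K(y) = 6 - 1 = 5)
d(O, U) = 6 - 6*U (d(O, U) = -6*U + 6 = 6 - 6*U)
E(z, b) = z + b²
64708/E(-149 - 1*(-17), d(K(0), -12)) = 64708/((-149 - 1*(-17)) + (6 - 6*(-12))²) = 64708/((-149 + 17) + (6 + 72)²) = 64708/(-132 + 78²) = 64708/(-132 + 6084) = 64708/5952 = 64708*(1/5952) = 16177/1488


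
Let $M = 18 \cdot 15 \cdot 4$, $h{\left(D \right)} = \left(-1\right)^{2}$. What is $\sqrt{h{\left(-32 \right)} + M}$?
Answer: $\sqrt{1081} \approx 32.879$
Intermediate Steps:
$h{\left(D \right)} = 1$
$M = 1080$ ($M = 270 \cdot 4 = 1080$)
$\sqrt{h{\left(-32 \right)} + M} = \sqrt{1 + 1080} = \sqrt{1081}$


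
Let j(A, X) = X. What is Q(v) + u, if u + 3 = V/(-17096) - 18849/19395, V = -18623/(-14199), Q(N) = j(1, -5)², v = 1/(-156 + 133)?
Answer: 3666720466977/174372618040 ≈ 21.028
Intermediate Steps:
v = -1/23 (v = 1/(-23) = -1/23 ≈ -0.043478)
Q(N) = 25 (Q(N) = (-5)² = 25)
V = 18623/14199 (V = -18623*(-1/14199) = 18623/14199 ≈ 1.3116)
u = -692594984023/174372618040 (u = -3 + ((18623/14199)/(-17096) - 18849/19395) = -3 + ((18623/14199)*(-1/17096) - 18849*1/19395) = -3 + (-18623/242746104 - 6283/6465) = -3 - 169477129903/174372618040 = -692594984023/174372618040 ≈ -3.9719)
Q(v) + u = 25 - 692594984023/174372618040 = 3666720466977/174372618040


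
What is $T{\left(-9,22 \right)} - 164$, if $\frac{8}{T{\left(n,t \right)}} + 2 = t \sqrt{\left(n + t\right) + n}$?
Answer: $- \frac{3440}{21} \approx -163.81$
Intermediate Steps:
$T{\left(n,t \right)} = \frac{8}{-2 + t \sqrt{t + 2 n}}$ ($T{\left(n,t \right)} = \frac{8}{-2 + t \sqrt{\left(n + t\right) + n}} = \frac{8}{-2 + t \sqrt{t + 2 n}}$)
$T{\left(-9,22 \right)} - 164 = \frac{8}{-2 + 22 \sqrt{22 + 2 \left(-9\right)}} - 164 = \frac{8}{-2 + 22 \sqrt{22 - 18}} - 164 = \frac{8}{-2 + 22 \sqrt{4}} - 164 = \frac{8}{-2 + 22 \cdot 2} - 164 = \frac{8}{-2 + 44} - 164 = \frac{8}{42} - 164 = 8 \cdot \frac{1}{42} - 164 = \frac{4}{21} - 164 = - \frac{3440}{21}$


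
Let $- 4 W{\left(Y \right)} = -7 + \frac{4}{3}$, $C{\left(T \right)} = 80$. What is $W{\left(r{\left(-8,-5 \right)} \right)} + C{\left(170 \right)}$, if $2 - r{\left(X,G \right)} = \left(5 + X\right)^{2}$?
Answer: $\frac{977}{12} \approx 81.417$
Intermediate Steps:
$r{\left(X,G \right)} = 2 - \left(5 + X\right)^{2}$
$W{\left(Y \right)} = \frac{17}{12}$ ($W{\left(Y \right)} = - \frac{-7 + \frac{4}{3}}{4} = \left(- \frac{1}{4}\right) \left(- \frac{17}{3}\right) = \frac{17}{12}$)
$W{\left(r{\left(-8,-5 \right)} \right)} + C{\left(170 \right)} = \frac{17}{12} + 80 = \frac{977}{12}$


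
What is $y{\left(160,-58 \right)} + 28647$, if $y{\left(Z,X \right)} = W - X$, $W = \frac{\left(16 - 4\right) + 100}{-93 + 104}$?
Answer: $\frac{315867}{11} \approx 28715.0$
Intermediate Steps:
$W = \frac{112}{11}$ ($W = \frac{\left(16 - 4\right) + 100}{11} = \left(12 + 100\right) \frac{1}{11} = 112 \cdot \frac{1}{11} = \frac{112}{11} \approx 10.182$)
$y{\left(Z,X \right)} = \frac{112}{11} - X$
$y{\left(160,-58 \right)} + 28647 = \left(\frac{112}{11} - -58\right) + 28647 = \left(\frac{112}{11} + 58\right) + 28647 = \frac{750}{11} + 28647 = \frac{315867}{11}$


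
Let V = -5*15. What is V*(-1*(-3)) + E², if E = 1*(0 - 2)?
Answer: -221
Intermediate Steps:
V = -75
E = -2 (E = 1*(-2) = -2)
V*(-1*(-3)) + E² = -(-75)*(-3) + (-2)² = -75*3 + 4 = -225 + 4 = -221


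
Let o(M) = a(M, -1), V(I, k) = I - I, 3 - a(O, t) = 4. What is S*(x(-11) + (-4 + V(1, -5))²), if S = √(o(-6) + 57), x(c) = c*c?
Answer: 274*√14 ≈ 1025.2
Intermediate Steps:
a(O, t) = -1 (a(O, t) = 3 - 1*4 = 3 - 4 = -1)
V(I, k) = 0
o(M) = -1
x(c) = c²
S = 2*√14 (S = √(-1 + 57) = √56 = 2*√14 ≈ 7.4833)
S*(x(-11) + (-4 + V(1, -5))²) = (2*√14)*((-11)² + (-4 + 0)²) = (2*√14)*(121 + (-4)²) = (2*√14)*(121 + 16) = (2*√14)*137 = 274*√14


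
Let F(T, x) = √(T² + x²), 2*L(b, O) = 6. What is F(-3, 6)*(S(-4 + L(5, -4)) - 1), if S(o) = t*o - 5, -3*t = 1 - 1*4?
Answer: -21*√5 ≈ -46.957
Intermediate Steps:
L(b, O) = 3 (L(b, O) = (½)*6 = 3)
t = 1 (t = -(1 - 1*4)/3 = -(1 - 4)/3 = -⅓*(-3) = 1)
S(o) = -5 + o (S(o) = 1*o - 5 = o - 5 = -5 + o)
F(-3, 6)*(S(-4 + L(5, -4)) - 1) = √((-3)² + 6²)*((-5 + (-4 + 3)) - 1) = √(9 + 36)*((-5 - 1) - 1) = √45*(-6 - 1) = (3*√5)*(-7) = -21*√5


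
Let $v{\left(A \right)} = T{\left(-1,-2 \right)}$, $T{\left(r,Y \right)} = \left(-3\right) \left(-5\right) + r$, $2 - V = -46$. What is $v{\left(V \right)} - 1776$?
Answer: $-1762$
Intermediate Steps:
$V = 48$ ($V = 2 - -46 = 2 + 46 = 48$)
$T{\left(r,Y \right)} = 15 + r$
$v{\left(A \right)} = 14$ ($v{\left(A \right)} = 15 - 1 = 14$)
$v{\left(V \right)} - 1776 = 14 - 1776 = -1762$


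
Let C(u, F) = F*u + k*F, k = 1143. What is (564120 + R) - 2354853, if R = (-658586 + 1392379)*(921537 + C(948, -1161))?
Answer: -1105177701135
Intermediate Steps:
C(u, F) = 1143*F + F*u (C(u, F) = F*u + 1143*F = 1143*F + F*u)
R = -1105175910402 (R = (-658586 + 1392379)*(921537 - 1161*(1143 + 948)) = 733793*(921537 - 1161*2091) = 733793*(921537 - 2427651) = 733793*(-1506114) = -1105175910402)
(564120 + R) - 2354853 = (564120 - 1105175910402) - 2354853 = -1105175346282 - 2354853 = -1105177701135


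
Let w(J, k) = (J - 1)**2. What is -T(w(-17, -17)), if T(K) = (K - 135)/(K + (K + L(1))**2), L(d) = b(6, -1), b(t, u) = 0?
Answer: -7/3900 ≈ -0.0017949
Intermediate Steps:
L(d) = 0
w(J, k) = (-1 + J)**2
T(K) = (-135 + K)/(K + K**2) (T(K) = (K - 135)/(K + (K + 0)**2) = (-135 + K)/(K + K**2))
-T(w(-17, -17)) = -(-135 + (-1 - 17)**2)/(((-1 - 17)**2)*(1 + (-1 - 17)**2)) = -(-135 + (-18)**2)/(((-18)**2)*(1 + (-18)**2)) = -(-135 + 324)/(324*(1 + 324)) = -189/(324*325) = -1*7/3900 = -7/3900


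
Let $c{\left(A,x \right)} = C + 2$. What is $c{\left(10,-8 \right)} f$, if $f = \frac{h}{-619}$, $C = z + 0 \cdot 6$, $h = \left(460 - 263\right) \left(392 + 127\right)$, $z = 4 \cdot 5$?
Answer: $- \frac{2249346}{619} \approx -3633.8$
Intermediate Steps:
$z = 20$
$h = 102243$ ($h = 197 \cdot 519 = 102243$)
$C = 20$ ($C = 20 + 0 \cdot 6 = 20 + 0 = 20$)
$c{\left(A,x \right)} = 22$ ($c{\left(A,x \right)} = 20 + 2 = 22$)
$f = - \frac{102243}{619}$ ($f = \frac{102243}{-619} = 102243 \left(- \frac{1}{619}\right) = - \frac{102243}{619} \approx -165.17$)
$c{\left(10,-8 \right)} f = 22 \left(- \frac{102243}{619}\right) = - \frac{2249346}{619}$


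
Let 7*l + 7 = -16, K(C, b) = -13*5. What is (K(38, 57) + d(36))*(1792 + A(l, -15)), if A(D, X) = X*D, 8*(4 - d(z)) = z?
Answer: -1688459/14 ≈ -1.2060e+5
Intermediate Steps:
K(C, b) = -65
l = -23/7 (l = -1 + (1/7)*(-16) = -1 - 16/7 = -23/7 ≈ -3.2857)
d(z) = 4 - z/8
A(D, X) = D*X
(K(38, 57) + d(36))*(1792 + A(l, -15)) = (-65 + (4 - 1/8*36))*(1792 - 23/7*(-15)) = (-65 + (4 - 9/2))*(1792 + 345/7) = (-65 - 1/2)*(12889/7) = -131/2*12889/7 = -1688459/14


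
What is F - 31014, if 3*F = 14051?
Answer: -78991/3 ≈ -26330.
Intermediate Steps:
F = 14051/3 (F = (⅓)*14051 = 14051/3 ≈ 4683.7)
F - 31014 = 14051/3 - 31014 = -78991/3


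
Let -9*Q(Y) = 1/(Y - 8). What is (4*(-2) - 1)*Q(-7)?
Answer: -1/15 ≈ -0.066667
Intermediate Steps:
Q(Y) = -1/(9*(-8 + Y)) (Q(Y) = -1/(9*(Y - 8)) = -1/(9*(-8 + Y)))
(4*(-2) - 1)*Q(-7) = (4*(-2) - 1)*(-1/(-72 + 9*(-7))) = (-8 - 1)*(-1/(-72 - 63)) = -(-9)/(-135) = -(-9)*(-1)/135 = -9*1/135 = -1/15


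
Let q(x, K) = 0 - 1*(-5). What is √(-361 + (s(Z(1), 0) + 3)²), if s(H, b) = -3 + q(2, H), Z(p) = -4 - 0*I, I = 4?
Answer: 4*I*√21 ≈ 18.33*I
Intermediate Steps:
q(x, K) = 5 (q(x, K) = 0 + 5 = 5)
Z(p) = -4 (Z(p) = -4 - 0*4 = -4 - 1*0 = -4 + 0 = -4)
s(H, b) = 2 (s(H, b) = -3 + 5 = 2)
√(-361 + (s(Z(1), 0) + 3)²) = √(-361 + (2 + 3)²) = √(-361 + 5²) = √(-361 + 25) = √(-336) = 4*I*√21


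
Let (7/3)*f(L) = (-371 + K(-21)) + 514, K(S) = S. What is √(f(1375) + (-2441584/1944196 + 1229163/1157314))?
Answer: √807661420183846372326181454/3937579186702 ≈ 7.2175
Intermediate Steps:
f(L) = 366/7 (f(L) = 3*((-371 - 21) + 514)/7 = 3*(-392 + 514)/7 = (3/7)*122 = 366/7)
√(f(1375) + (-2441584/1944196 + 1229163/1157314)) = √(366/7 + (-2441584/1944196 + 1229163/1157314)) = √(366/7 + (-2441584*1/1944196 + 1229163*(1/1157314))) = √(366/7 + (-610396/486049 + 1229163/1157314)) = √(366/7 - 108986389357/562511312386) = √(205116235607777/3937579186702) = √807661420183846372326181454/3937579186702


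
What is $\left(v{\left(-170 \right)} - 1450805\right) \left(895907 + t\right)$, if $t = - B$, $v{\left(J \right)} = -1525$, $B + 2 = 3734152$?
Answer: $4122065456190$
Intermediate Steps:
$B = 3734150$ ($B = -2 + 3734152 = 3734150$)
$t = -3734150$ ($t = \left(-1\right) 3734150 = -3734150$)
$\left(v{\left(-170 \right)} - 1450805\right) \left(895907 + t\right) = \left(-1525 - 1450805\right) \left(895907 - 3734150\right) = \left(-1452330\right) \left(-2838243\right) = 4122065456190$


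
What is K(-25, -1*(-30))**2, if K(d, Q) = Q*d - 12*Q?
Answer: 1232100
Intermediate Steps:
K(d, Q) = -12*Q + Q*d
K(-25, -1*(-30))**2 = ((-1*(-30))*(-12 - 25))**2 = (30*(-37))**2 = (-1110)**2 = 1232100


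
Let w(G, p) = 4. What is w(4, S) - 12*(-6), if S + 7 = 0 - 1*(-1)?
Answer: 76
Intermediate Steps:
S = -6 (S = -7 + (0 - 1*(-1)) = -7 + (0 + 1) = -7 + 1 = -6)
w(4, S) - 12*(-6) = 4 - 12*(-6) = 4 + 72 = 76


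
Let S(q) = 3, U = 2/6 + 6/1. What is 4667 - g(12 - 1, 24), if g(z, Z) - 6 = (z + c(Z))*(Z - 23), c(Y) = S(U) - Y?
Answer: 4671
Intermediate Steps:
U = 19/3 (U = 2*(⅙) + 6*1 = ⅓ + 6 = 19/3 ≈ 6.3333)
c(Y) = 3 - Y
g(z, Z) = 6 + (-23 + Z)*(3 + z - Z) (g(z, Z) = 6 + (z + (3 - Z))*(Z - 23) = 6 + (3 + z - Z)*(-23 + Z) = 6 + (-23 + Z)*(3 + z - Z))
4667 - g(12 - 1, 24) = 4667 - (-63 - 1*24² - 23*(12 - 1) + 26*24 + 24*(12 - 1)) = 4667 - (-63 - 1*576 - 23*11 + 624 + 24*11) = 4667 - (-63 - 576 - 253 + 624 + 264) = 4667 - 1*(-4) = 4667 + 4 = 4671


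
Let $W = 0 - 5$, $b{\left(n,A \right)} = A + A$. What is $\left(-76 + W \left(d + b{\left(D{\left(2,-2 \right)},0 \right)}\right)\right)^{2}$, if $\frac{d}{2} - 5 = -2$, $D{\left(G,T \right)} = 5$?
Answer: $11236$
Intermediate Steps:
$b{\left(n,A \right)} = 2 A$
$d = 6$ ($d = 10 + 2 \left(-2\right) = 10 - 4 = 6$)
$W = -5$
$\left(-76 + W \left(d + b{\left(D{\left(2,-2 \right)},0 \right)}\right)\right)^{2} = \left(-76 - 5 \left(6 + 2 \cdot 0\right)\right)^{2} = \left(-76 - 5 \left(6 + 0\right)\right)^{2} = \left(-76 - 30\right)^{2} = \left(-106\right)^{2} = 11236$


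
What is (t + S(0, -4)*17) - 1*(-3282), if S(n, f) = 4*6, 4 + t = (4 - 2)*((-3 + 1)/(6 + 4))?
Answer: 18428/5 ≈ 3685.6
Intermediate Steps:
t = -22/5 (t = -4 + (4 - 2)*((-3 + 1)/(6 + 4)) = -4 + 2*(-2/10) = -4 + 2*(-2*⅒) = -4 + 2*(-⅕) = -4 - ⅖ = -22/5 ≈ -4.4000)
S(n, f) = 24
(t + S(0, -4)*17) - 1*(-3282) = (-22/5 + 24*17) - 1*(-3282) = (-22/5 + 408) + 3282 = 2018/5 + 3282 = 18428/5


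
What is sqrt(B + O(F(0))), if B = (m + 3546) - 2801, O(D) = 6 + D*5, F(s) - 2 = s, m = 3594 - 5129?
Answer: 3*I*sqrt(86) ≈ 27.821*I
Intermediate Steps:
m = -1535
F(s) = 2 + s
O(D) = 6 + 5*D
B = -790 (B = (-1535 + 3546) - 2801 = 2011 - 2801 = -790)
sqrt(B + O(F(0))) = sqrt(-790 + (6 + 5*(2 + 0))) = sqrt(-790 + (6 + 5*2)) = sqrt(-790 + (6 + 10)) = sqrt(-790 + 16) = sqrt(-774) = 3*I*sqrt(86)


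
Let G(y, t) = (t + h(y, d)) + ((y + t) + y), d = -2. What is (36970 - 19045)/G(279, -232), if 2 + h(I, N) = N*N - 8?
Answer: 17925/88 ≈ 203.69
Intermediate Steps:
h(I, N) = -10 + N² (h(I, N) = -2 + (N*N - 8) = -2 + (N² - 8) = -2 + (-8 + N²) = -10 + N²)
G(y, t) = -6 + 2*t + 2*y (G(y, t) = (t + (-10 + (-2)²)) + ((y + t) + y) = (t + (-10 + 4)) + ((t + y) + y) = (t - 6) + (t + 2*y) = (-6 + t) + (t + 2*y) = -6 + 2*t + 2*y)
(36970 - 19045)/G(279, -232) = (36970 - 19045)/(-6 + 2*(-232) + 2*279) = 17925/(-6 - 464 + 558) = 17925/88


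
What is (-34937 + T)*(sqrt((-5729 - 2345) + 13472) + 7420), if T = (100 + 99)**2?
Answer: 34606880 + 4664*sqrt(5398) ≈ 3.4950e+7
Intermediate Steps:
T = 39601 (T = 199**2 = 39601)
(-34937 + T)*(sqrt((-5729 - 2345) + 13472) + 7420) = (-34937 + 39601)*(sqrt((-5729 - 2345) + 13472) + 7420) = 4664*(sqrt(-8074 + 13472) + 7420) = 4664*(sqrt(5398) + 7420) = 4664*(7420 + sqrt(5398)) = 34606880 + 4664*sqrt(5398)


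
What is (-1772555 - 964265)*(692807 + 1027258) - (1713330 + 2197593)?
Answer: -4707512204223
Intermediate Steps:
(-1772555 - 964265)*(692807 + 1027258) - (1713330 + 2197593) = -2736820*1720065 - 1*3910923 = -4707508293300 - 3910923 = -4707512204223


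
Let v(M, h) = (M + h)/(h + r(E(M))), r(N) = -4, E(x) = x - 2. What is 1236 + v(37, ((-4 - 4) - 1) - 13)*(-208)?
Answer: 1356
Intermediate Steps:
E(x) = -2 + x
v(M, h) = (M + h)/(-4 + h) (v(M, h) = (M + h)/(h - 4) = (M + h)/(-4 + h))
1236 + v(37, ((-4 - 4) - 1) - 13)*(-208) = 1236 + ((37 + (((-4 - 4) - 1) - 13))/(-4 + (((-4 - 4) - 1) - 13)))*(-208) = 1236 + ((37 + ((-8 - 1) - 13))/(-4 + ((-8 - 1) - 13)))*(-208) = 1236 + ((37 + (-9 - 13))/(-4 + (-9 - 13)))*(-208) = 1236 + ((37 - 22)/(-4 - 22))*(-208) = 1236 + (15/(-26))*(-208) = 1236 - 1/26*15*(-208) = 1236 - 15/26*(-208) = 1236 + 120 = 1356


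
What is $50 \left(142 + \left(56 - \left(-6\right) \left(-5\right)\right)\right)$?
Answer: $8400$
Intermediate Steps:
$50 \left(142 + \left(56 - \left(-6\right) \left(-5\right)\right)\right) = 50 \left(142 + \left(56 - 30\right)\right) = 50 \left(142 + 26\right) = 50 \cdot 168 = 8400$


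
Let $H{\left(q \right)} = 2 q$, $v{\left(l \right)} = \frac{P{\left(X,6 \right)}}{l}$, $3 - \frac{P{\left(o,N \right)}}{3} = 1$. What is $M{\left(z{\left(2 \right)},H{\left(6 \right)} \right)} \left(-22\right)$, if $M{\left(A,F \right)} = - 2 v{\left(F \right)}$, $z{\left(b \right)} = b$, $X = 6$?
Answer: $22$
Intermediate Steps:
$P{\left(o,N \right)} = 6$ ($P{\left(o,N \right)} = 9 - 3 = 6$)
$v{\left(l \right)} = \frac{6}{l}$
$M{\left(A,F \right)} = - \frac{12}{F}$ ($M{\left(A,F \right)} = - 2 \frac{6}{F} = - \frac{12}{F}$)
$M{\left(z{\left(2 \right)},H{\left(6 \right)} \right)} \left(-22\right) = - \frac{12}{2 \cdot 6} \left(-22\right) = - \frac{12}{12} \left(-22\right) = \left(-12\right) \frac{1}{12} \left(-22\right) = \left(-1\right) \left(-22\right) = 22$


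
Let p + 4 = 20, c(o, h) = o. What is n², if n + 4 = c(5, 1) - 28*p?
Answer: 199809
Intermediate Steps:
p = 16 (p = -4 + 20 = 16)
n = -447 (n = -4 + (5 - 28*16) = -4 + (5 - 448) = -4 - 443 = -447)
n² = (-447)² = 199809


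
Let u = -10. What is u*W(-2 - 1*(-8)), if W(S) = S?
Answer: -60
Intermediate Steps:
u*W(-2 - 1*(-8)) = -10*(-2 - 1*(-8)) = -10*(-2 + 8) = -10*6 = -60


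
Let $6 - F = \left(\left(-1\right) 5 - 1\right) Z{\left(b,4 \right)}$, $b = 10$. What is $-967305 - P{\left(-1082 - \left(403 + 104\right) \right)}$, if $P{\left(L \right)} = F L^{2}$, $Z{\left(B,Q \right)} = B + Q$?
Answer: $-228210195$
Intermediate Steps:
$F = 90$ ($F = 6 - \left(\left(-1\right) 5 - 1\right) \left(10 + 4\right) = 6 - \left(-5 - 1\right) 14 = 6 - \left(-6\right) 14 = 6 - -84 = 6 + 84 = 90$)
$P{\left(L \right)} = 90 L^{2}$
$-967305 - P{\left(-1082 - \left(403 + 104\right) \right)} = -967305 - 90 \left(-1082 - \left(403 + 104\right)\right)^{2} = -967305 - 90 \left(-1082 - 507\right)^{2} = -967305 - 90 \left(-1589\right)^{2} = -967305 - 90 \cdot 2524921 = -967305 - 227242890 = -228210195$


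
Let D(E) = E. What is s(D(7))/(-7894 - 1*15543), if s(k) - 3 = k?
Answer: -10/23437 ≈ -0.00042668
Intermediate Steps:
s(k) = 3 + k
s(D(7))/(-7894 - 1*15543) = (3 + 7)/(-7894 - 1*15543) = 10/(-7894 - 15543) = 10/(-23437) = 10*(-1/23437) = -10/23437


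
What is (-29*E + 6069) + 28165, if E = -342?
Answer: 44152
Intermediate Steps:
(-29*E + 6069) + 28165 = (-29*(-342) + 6069) + 28165 = (9918 + 6069) + 28165 = 15987 + 28165 = 44152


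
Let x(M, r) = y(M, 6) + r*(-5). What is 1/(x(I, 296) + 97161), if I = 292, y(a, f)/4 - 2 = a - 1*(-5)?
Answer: 1/96877 ≈ 1.0322e-5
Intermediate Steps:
y(a, f) = 28 + 4*a (y(a, f) = 8 + 4*(a - 1*(-5)) = 8 + 4*(a + 5) = 8 + 4*(5 + a) = 8 + (20 + 4*a) = 28 + 4*a)
x(M, r) = 28 - 5*r + 4*M (x(M, r) = (28 + 4*M) + r*(-5) = (28 + 4*M) - 5*r = 28 - 5*r + 4*M)
1/(x(I, 296) + 97161) = 1/((28 - 5*296 + 4*292) + 97161) = 1/((28 - 1480 + 1168) + 97161) = 1/(-284 + 97161) = 1/96877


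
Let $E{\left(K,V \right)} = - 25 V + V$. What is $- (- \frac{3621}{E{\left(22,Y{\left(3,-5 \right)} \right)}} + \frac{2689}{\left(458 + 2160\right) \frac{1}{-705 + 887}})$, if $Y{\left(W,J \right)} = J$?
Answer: $- \frac{1172571}{7480} \approx -156.76$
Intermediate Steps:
$E{\left(K,V \right)} = - 24 V$
$- (- \frac{3621}{E{\left(22,Y{\left(3,-5 \right)} \right)}} + \frac{2689}{\left(458 + 2160\right) \frac{1}{-705 + 887}}) = - (- \frac{3621}{\left(-24\right) \left(-5\right)} + \frac{2689}{\left(458 + 2160\right) \frac{1}{-705 + 887}}) = - (- \frac{3621}{120} + \frac{2689}{2618 \cdot \frac{1}{182}}) = - (\left(-3621\right) \frac{1}{120} + \frac{2689}{2618 \cdot \frac{1}{182}}) = - (- \frac{1207}{40} + \frac{2689}{\frac{187}{13}}) = - (- \frac{1207}{40} + 2689 \cdot \frac{13}{187}) = - (- \frac{1207}{40} + \frac{34957}{187}) = \left(-1\right) \frac{1172571}{7480} = - \frac{1172571}{7480}$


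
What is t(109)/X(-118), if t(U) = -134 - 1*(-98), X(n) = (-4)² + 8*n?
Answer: 9/232 ≈ 0.038793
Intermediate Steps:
X(n) = 16 + 8*n
t(U) = -36 (t(U) = -134 + 98 = -36)
t(109)/X(-118) = -36/(16 + 8*(-118)) = -36/(16 - 944) = -36/(-928) = -36*(-1/928) = 9/232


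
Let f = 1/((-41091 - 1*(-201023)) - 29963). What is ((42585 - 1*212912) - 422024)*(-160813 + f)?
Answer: 12380553386615396/129969 ≈ 9.5258e+10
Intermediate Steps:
f = 1/129969 (f = 1/((-41091 + 201023) - 29963) = 1/(159932 - 29963) = 1/129969 ≈ 7.6941e-6)
((42585 - 1*212912) - 422024)*(-160813 + f) = ((42585 - 1*212912) - 422024)*(-160813 + 1/129969) = ((42585 - 212912) - 422024)*(-20900704796/129969) = (-170327 - 422024)*(-20900704796/129969) = -592351*(-20900704796/129969) = 12380553386615396/129969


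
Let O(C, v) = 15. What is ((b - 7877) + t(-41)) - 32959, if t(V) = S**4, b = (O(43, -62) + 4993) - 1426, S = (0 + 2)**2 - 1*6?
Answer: -37238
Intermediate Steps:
S = -2 (S = 2**2 - 6 = 4 - 6 = -2)
b = 3582 (b = (15 + 4993) - 1426 = 5008 - 1426 = 3582)
t(V) = 16 (t(V) = (-2)**4 = 16)
((b - 7877) + t(-41)) - 32959 = ((3582 - 7877) + 16) - 32959 = (-4295 + 16) - 32959 = -4279 - 32959 = -37238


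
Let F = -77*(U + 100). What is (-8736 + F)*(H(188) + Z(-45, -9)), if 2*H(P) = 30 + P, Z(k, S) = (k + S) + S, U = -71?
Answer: -504574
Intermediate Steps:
Z(k, S) = k + 2*S (Z(k, S) = (S + k) + S = k + 2*S)
H(P) = 15 + P/2 (H(P) = (30 + P)/2 = 15 + P/2)
F = -2233 (F = -77*(-71 + 100) = -77*29 = -2233)
(-8736 + F)*(H(188) + Z(-45, -9)) = (-8736 - 2233)*((15 + (½)*188) + (-45 + 2*(-9))) = -10969*((15 + 94) + (-45 - 18)) = -10969*(109 - 63) = -10969*46 = -504574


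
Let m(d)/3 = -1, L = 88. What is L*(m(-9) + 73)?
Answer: 6160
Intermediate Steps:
m(d) = -3 (m(d) = 3*(-1) = -3)
L*(m(-9) + 73) = 88*(-3 + 73) = 88*70 = 6160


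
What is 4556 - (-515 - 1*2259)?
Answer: 7330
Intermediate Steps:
4556 - (-515 - 1*2259) = 4556 - (-515 - 2259) = 4556 - 1*(-2774) = 4556 + 2774 = 7330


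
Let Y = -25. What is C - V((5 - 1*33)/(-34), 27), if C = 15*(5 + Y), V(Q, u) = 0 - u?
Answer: -273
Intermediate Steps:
V(Q, u) = -u
C = -300 (C = 15*(5 - 25) = 15*(-20) = -300)
C - V((5 - 1*33)/(-34), 27) = -300 - (-1)*27 = -300 - 1*(-27) = -300 + 27 = -273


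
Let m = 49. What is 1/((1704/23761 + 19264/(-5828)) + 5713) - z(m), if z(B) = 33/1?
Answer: -6523102960072/197670835753 ≈ -33.000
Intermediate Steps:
z(B) = 33 (z(B) = 33*1 = 33)
1/((1704/23761 + 19264/(-5828)) + 5713) - z(m) = 1/((1704/23761 + 19264/(-5828)) + 5713) - 1*33 = 1/((1704*(1/23761) + 19264*(-1/5828)) + 5713) - 33 = 1/((1704/23761 - 4816/1457) + 5713) - 33 = 1/(-111950248/34619777 + 5713) - 33 = 1/(197670835753/34619777) - 33 = 34619777/197670835753 - 33 = -6523102960072/197670835753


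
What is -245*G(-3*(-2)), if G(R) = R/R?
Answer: -245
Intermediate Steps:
G(R) = 1
-245*G(-3*(-2)) = -245*1 = -245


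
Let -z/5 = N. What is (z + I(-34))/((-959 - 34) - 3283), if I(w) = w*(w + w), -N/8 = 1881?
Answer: -19388/1069 ≈ -18.137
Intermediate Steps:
N = -15048 (N = -8*1881 = -15048)
I(w) = 2*w² (I(w) = w*(2*w) = 2*w²)
z = 75240 (z = -5*(-15048) = 75240)
(z + I(-34))/((-959 - 34) - 3283) = (75240 + 2*(-34)²)/((-959 - 34) - 3283) = (75240 + 2*1156)/(-993 - 3283) = (75240 + 2312)/(-4276) = 77552*(-1/4276) = -19388/1069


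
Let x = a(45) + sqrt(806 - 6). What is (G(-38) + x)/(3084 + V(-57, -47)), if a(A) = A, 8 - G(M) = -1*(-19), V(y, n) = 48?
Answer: 17/1566 + 5*sqrt(2)/783 ≈ 0.019886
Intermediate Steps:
G(M) = -11 (G(M) = 8 - (-1)*(-19) = 8 - 1*19 = 8 - 19 = -11)
x = 45 + 20*sqrt(2) (x = 45 + sqrt(806 - 6) = 45 + sqrt(800) = 45 + 20*sqrt(2) ≈ 73.284)
(G(-38) + x)/(3084 + V(-57, -47)) = (-11 + (45 + 20*sqrt(2)))/(3084 + 48) = (34 + 20*sqrt(2))/3132 = (34 + 20*sqrt(2))*(1/3132) = 17/1566 + 5*sqrt(2)/783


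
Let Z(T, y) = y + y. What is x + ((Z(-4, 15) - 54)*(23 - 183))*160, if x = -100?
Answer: 614300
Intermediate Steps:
Z(T, y) = 2*y
x + ((Z(-4, 15) - 54)*(23 - 183))*160 = -100 + ((2*15 - 54)*(23 - 183))*160 = -100 + ((30 - 54)*(-160))*160 = -100 - 24*(-160)*160 = -100 + 3840*160 = -100 + 614400 = 614300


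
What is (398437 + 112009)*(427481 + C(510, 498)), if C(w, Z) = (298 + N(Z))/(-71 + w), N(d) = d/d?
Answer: 95792571928268/439 ≈ 2.1821e+11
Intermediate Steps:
N(d) = 1
C(w, Z) = 299/(-71 + w) (C(w, Z) = (298 + 1)/(-71 + w) = 299/(-71 + w))
(398437 + 112009)*(427481 + C(510, 498)) = (398437 + 112009)*(427481 + 299/(-71 + 510)) = 510446*(427481 + 299/439) = 510446*(187664458/439) = 95792571928268/439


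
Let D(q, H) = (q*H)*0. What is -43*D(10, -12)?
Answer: 0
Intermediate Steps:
D(q, H) = 0 (D(q, H) = (H*q)*0 = 0)
-43*D(10, -12) = -43*0 = 0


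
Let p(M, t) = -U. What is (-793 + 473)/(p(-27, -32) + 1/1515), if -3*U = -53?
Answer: 121200/6691 ≈ 18.114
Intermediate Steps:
U = 53/3 (U = -⅓*(-53) = 53/3 ≈ 17.667)
p(M, t) = -53/3 (p(M, t) = -1*53/3 = -53/3)
(-793 + 473)/(p(-27, -32) + 1/1515) = (-793 + 473)/(-53/3 + 1/1515) = -320/(-53/3 + 1/1515) = -320/(-26764/1515) = -320*(-1515/26764) = 121200/6691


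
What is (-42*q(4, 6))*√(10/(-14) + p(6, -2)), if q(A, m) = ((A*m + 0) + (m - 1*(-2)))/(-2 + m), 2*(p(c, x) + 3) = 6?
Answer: -48*I*√35 ≈ -283.97*I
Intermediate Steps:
p(c, x) = 0 (p(c, x) = -3 + (½)*6 = -3 + 3 = 0)
q(A, m) = (2 + m + A*m)/(-2 + m) (q(A, m) = (A*m + (m + 2))/(-2 + m) = (A*m + (2 + m))/(-2 + m) = (2 + m + A*m)/(-2 + m))
(-42*q(4, 6))*√(10/(-14) + p(6, -2)) = (-42*(2 + 6 + 4*6)/(-2 + 6))*√(10/(-14) + 0) = (-42*(2 + 6 + 24)/4)*√(10*(-1/14) + 0) = (-21*32/2)*√(-5/7 + 0) = (-42*8)*√(-5/7) = -48*I*√35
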